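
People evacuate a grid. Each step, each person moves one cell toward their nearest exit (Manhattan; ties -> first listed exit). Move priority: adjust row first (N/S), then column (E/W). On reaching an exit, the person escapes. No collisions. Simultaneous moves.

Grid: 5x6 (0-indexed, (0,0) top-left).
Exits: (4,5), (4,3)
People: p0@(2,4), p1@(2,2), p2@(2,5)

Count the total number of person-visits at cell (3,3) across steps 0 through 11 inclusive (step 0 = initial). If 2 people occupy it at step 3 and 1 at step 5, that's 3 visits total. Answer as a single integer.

Answer: 0

Derivation:
Step 0: p0@(2,4) p1@(2,2) p2@(2,5) -> at (3,3): 0 [-], cum=0
Step 1: p0@(3,4) p1@(3,2) p2@(3,5) -> at (3,3): 0 [-], cum=0
Step 2: p0@(4,4) p1@(4,2) p2@ESC -> at (3,3): 0 [-], cum=0
Step 3: p0@ESC p1@ESC p2@ESC -> at (3,3): 0 [-], cum=0
Total visits = 0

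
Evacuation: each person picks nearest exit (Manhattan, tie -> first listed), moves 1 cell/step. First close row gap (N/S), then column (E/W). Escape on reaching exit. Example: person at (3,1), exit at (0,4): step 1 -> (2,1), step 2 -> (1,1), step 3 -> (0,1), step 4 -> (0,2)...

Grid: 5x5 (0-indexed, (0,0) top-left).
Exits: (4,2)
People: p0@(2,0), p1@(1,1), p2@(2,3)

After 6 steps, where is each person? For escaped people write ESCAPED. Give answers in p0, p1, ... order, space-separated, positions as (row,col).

Step 1: p0:(2,0)->(3,0) | p1:(1,1)->(2,1) | p2:(2,3)->(3,3)
Step 2: p0:(3,0)->(4,0) | p1:(2,1)->(3,1) | p2:(3,3)->(4,3)
Step 3: p0:(4,0)->(4,1) | p1:(3,1)->(4,1) | p2:(4,3)->(4,2)->EXIT
Step 4: p0:(4,1)->(4,2)->EXIT | p1:(4,1)->(4,2)->EXIT | p2:escaped

ESCAPED ESCAPED ESCAPED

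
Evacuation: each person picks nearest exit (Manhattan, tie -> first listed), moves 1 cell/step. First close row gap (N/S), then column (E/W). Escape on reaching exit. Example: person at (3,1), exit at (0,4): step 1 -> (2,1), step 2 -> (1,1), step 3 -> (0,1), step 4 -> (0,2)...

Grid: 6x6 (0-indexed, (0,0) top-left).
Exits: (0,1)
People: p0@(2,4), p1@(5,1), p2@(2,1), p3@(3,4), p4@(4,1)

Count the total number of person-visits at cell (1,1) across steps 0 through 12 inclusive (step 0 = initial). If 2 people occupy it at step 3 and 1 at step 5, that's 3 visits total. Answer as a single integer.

Answer: 3

Derivation:
Step 0: p0@(2,4) p1@(5,1) p2@(2,1) p3@(3,4) p4@(4,1) -> at (1,1): 0 [-], cum=0
Step 1: p0@(1,4) p1@(4,1) p2@(1,1) p3@(2,4) p4@(3,1) -> at (1,1): 1 [p2], cum=1
Step 2: p0@(0,4) p1@(3,1) p2@ESC p3@(1,4) p4@(2,1) -> at (1,1): 0 [-], cum=1
Step 3: p0@(0,3) p1@(2,1) p2@ESC p3@(0,4) p4@(1,1) -> at (1,1): 1 [p4], cum=2
Step 4: p0@(0,2) p1@(1,1) p2@ESC p3@(0,3) p4@ESC -> at (1,1): 1 [p1], cum=3
Step 5: p0@ESC p1@ESC p2@ESC p3@(0,2) p4@ESC -> at (1,1): 0 [-], cum=3
Step 6: p0@ESC p1@ESC p2@ESC p3@ESC p4@ESC -> at (1,1): 0 [-], cum=3
Total visits = 3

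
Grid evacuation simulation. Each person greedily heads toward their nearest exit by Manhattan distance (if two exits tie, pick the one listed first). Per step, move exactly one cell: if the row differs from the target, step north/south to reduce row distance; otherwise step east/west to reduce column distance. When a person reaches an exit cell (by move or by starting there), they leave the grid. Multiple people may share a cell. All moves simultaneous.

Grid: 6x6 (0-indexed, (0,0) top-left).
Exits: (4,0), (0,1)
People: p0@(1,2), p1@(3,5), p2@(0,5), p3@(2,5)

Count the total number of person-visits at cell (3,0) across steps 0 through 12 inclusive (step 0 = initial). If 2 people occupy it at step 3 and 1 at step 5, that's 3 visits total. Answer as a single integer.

Step 0: p0@(1,2) p1@(3,5) p2@(0,5) p3@(2,5) -> at (3,0): 0 [-], cum=0
Step 1: p0@(0,2) p1@(4,5) p2@(0,4) p3@(1,5) -> at (3,0): 0 [-], cum=0
Step 2: p0@ESC p1@(4,4) p2@(0,3) p3@(0,5) -> at (3,0): 0 [-], cum=0
Step 3: p0@ESC p1@(4,3) p2@(0,2) p3@(0,4) -> at (3,0): 0 [-], cum=0
Step 4: p0@ESC p1@(4,2) p2@ESC p3@(0,3) -> at (3,0): 0 [-], cum=0
Step 5: p0@ESC p1@(4,1) p2@ESC p3@(0,2) -> at (3,0): 0 [-], cum=0
Step 6: p0@ESC p1@ESC p2@ESC p3@ESC -> at (3,0): 0 [-], cum=0
Total visits = 0

Answer: 0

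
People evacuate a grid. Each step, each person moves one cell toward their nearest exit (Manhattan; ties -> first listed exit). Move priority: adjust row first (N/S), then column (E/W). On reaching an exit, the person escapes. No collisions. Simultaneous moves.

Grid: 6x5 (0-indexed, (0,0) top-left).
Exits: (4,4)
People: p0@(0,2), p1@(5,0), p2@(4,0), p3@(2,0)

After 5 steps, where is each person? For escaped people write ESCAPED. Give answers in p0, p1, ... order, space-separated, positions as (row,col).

Step 1: p0:(0,2)->(1,2) | p1:(5,0)->(4,0) | p2:(4,0)->(4,1) | p3:(2,0)->(3,0)
Step 2: p0:(1,2)->(2,2) | p1:(4,0)->(4,1) | p2:(4,1)->(4,2) | p3:(3,0)->(4,0)
Step 3: p0:(2,2)->(3,2) | p1:(4,1)->(4,2) | p2:(4,2)->(4,3) | p3:(4,0)->(4,1)
Step 4: p0:(3,2)->(4,2) | p1:(4,2)->(4,3) | p2:(4,3)->(4,4)->EXIT | p3:(4,1)->(4,2)
Step 5: p0:(4,2)->(4,3) | p1:(4,3)->(4,4)->EXIT | p2:escaped | p3:(4,2)->(4,3)

(4,3) ESCAPED ESCAPED (4,3)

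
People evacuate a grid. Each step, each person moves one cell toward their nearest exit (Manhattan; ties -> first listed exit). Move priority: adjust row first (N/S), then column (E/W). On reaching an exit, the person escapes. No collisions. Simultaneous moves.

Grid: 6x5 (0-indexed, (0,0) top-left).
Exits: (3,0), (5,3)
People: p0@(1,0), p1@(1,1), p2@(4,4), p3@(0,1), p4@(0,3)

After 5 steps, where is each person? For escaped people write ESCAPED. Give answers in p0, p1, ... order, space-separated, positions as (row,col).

Step 1: p0:(1,0)->(2,0) | p1:(1,1)->(2,1) | p2:(4,4)->(5,4) | p3:(0,1)->(1,1) | p4:(0,3)->(1,3)
Step 2: p0:(2,0)->(3,0)->EXIT | p1:(2,1)->(3,1) | p2:(5,4)->(5,3)->EXIT | p3:(1,1)->(2,1) | p4:(1,3)->(2,3)
Step 3: p0:escaped | p1:(3,1)->(3,0)->EXIT | p2:escaped | p3:(2,1)->(3,1) | p4:(2,3)->(3,3)
Step 4: p0:escaped | p1:escaped | p2:escaped | p3:(3,1)->(3,0)->EXIT | p4:(3,3)->(4,3)
Step 5: p0:escaped | p1:escaped | p2:escaped | p3:escaped | p4:(4,3)->(5,3)->EXIT

ESCAPED ESCAPED ESCAPED ESCAPED ESCAPED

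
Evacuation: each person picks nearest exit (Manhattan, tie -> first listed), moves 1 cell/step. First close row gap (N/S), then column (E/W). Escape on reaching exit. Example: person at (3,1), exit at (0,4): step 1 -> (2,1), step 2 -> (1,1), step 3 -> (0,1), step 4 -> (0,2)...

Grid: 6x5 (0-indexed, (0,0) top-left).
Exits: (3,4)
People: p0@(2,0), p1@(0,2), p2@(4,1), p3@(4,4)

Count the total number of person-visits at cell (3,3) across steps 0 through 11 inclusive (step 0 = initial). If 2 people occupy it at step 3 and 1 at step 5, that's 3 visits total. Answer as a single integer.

Step 0: p0@(2,0) p1@(0,2) p2@(4,1) p3@(4,4) -> at (3,3): 0 [-], cum=0
Step 1: p0@(3,0) p1@(1,2) p2@(3,1) p3@ESC -> at (3,3): 0 [-], cum=0
Step 2: p0@(3,1) p1@(2,2) p2@(3,2) p3@ESC -> at (3,3): 0 [-], cum=0
Step 3: p0@(3,2) p1@(3,2) p2@(3,3) p3@ESC -> at (3,3): 1 [p2], cum=1
Step 4: p0@(3,3) p1@(3,3) p2@ESC p3@ESC -> at (3,3): 2 [p0,p1], cum=3
Step 5: p0@ESC p1@ESC p2@ESC p3@ESC -> at (3,3): 0 [-], cum=3
Total visits = 3

Answer: 3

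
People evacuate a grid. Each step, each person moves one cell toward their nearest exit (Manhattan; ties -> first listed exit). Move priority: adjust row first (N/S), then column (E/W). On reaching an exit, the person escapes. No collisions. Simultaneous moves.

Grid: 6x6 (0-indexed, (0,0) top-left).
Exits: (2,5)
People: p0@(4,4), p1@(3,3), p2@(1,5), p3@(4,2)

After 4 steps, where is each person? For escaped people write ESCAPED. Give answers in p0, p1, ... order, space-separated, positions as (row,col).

Step 1: p0:(4,4)->(3,4) | p1:(3,3)->(2,3) | p2:(1,5)->(2,5)->EXIT | p3:(4,2)->(3,2)
Step 2: p0:(3,4)->(2,4) | p1:(2,3)->(2,4) | p2:escaped | p3:(3,2)->(2,2)
Step 3: p0:(2,4)->(2,5)->EXIT | p1:(2,4)->(2,5)->EXIT | p2:escaped | p3:(2,2)->(2,3)
Step 4: p0:escaped | p1:escaped | p2:escaped | p3:(2,3)->(2,4)

ESCAPED ESCAPED ESCAPED (2,4)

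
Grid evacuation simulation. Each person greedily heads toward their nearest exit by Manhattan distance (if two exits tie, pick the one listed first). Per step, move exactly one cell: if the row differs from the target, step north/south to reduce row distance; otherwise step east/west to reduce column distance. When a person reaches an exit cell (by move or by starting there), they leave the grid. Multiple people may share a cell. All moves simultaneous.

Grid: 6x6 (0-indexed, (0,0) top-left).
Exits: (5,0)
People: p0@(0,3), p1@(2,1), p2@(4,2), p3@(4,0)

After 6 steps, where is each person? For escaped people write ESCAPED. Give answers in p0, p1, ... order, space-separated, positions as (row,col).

Step 1: p0:(0,3)->(1,3) | p1:(2,1)->(3,1) | p2:(4,2)->(5,2) | p3:(4,0)->(5,0)->EXIT
Step 2: p0:(1,3)->(2,3) | p1:(3,1)->(4,1) | p2:(5,2)->(5,1) | p3:escaped
Step 3: p0:(2,3)->(3,3) | p1:(4,1)->(5,1) | p2:(5,1)->(5,0)->EXIT | p3:escaped
Step 4: p0:(3,3)->(4,3) | p1:(5,1)->(5,0)->EXIT | p2:escaped | p3:escaped
Step 5: p0:(4,3)->(5,3) | p1:escaped | p2:escaped | p3:escaped
Step 6: p0:(5,3)->(5,2) | p1:escaped | p2:escaped | p3:escaped

(5,2) ESCAPED ESCAPED ESCAPED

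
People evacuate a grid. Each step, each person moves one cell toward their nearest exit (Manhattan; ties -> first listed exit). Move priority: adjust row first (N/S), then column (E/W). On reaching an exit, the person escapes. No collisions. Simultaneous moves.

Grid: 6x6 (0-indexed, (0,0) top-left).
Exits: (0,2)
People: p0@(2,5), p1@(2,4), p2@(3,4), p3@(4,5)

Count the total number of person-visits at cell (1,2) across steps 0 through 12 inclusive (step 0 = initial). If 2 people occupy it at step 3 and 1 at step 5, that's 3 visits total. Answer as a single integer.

Step 0: p0@(2,5) p1@(2,4) p2@(3,4) p3@(4,5) -> at (1,2): 0 [-], cum=0
Step 1: p0@(1,5) p1@(1,4) p2@(2,4) p3@(3,5) -> at (1,2): 0 [-], cum=0
Step 2: p0@(0,5) p1@(0,4) p2@(1,4) p3@(2,5) -> at (1,2): 0 [-], cum=0
Step 3: p0@(0,4) p1@(0,3) p2@(0,4) p3@(1,5) -> at (1,2): 0 [-], cum=0
Step 4: p0@(0,3) p1@ESC p2@(0,3) p3@(0,5) -> at (1,2): 0 [-], cum=0
Step 5: p0@ESC p1@ESC p2@ESC p3@(0,4) -> at (1,2): 0 [-], cum=0
Step 6: p0@ESC p1@ESC p2@ESC p3@(0,3) -> at (1,2): 0 [-], cum=0
Step 7: p0@ESC p1@ESC p2@ESC p3@ESC -> at (1,2): 0 [-], cum=0
Total visits = 0

Answer: 0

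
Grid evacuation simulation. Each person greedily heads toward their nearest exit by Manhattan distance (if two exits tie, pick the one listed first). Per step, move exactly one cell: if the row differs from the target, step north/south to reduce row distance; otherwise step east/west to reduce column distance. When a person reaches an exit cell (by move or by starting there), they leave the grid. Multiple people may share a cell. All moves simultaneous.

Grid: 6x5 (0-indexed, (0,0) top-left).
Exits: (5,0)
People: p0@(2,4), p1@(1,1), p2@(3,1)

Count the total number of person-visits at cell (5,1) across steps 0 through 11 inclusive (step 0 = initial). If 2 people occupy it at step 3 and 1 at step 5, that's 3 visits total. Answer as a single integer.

Answer: 3

Derivation:
Step 0: p0@(2,4) p1@(1,1) p2@(3,1) -> at (5,1): 0 [-], cum=0
Step 1: p0@(3,4) p1@(2,1) p2@(4,1) -> at (5,1): 0 [-], cum=0
Step 2: p0@(4,4) p1@(3,1) p2@(5,1) -> at (5,1): 1 [p2], cum=1
Step 3: p0@(5,4) p1@(4,1) p2@ESC -> at (5,1): 0 [-], cum=1
Step 4: p0@(5,3) p1@(5,1) p2@ESC -> at (5,1): 1 [p1], cum=2
Step 5: p0@(5,2) p1@ESC p2@ESC -> at (5,1): 0 [-], cum=2
Step 6: p0@(5,1) p1@ESC p2@ESC -> at (5,1): 1 [p0], cum=3
Step 7: p0@ESC p1@ESC p2@ESC -> at (5,1): 0 [-], cum=3
Total visits = 3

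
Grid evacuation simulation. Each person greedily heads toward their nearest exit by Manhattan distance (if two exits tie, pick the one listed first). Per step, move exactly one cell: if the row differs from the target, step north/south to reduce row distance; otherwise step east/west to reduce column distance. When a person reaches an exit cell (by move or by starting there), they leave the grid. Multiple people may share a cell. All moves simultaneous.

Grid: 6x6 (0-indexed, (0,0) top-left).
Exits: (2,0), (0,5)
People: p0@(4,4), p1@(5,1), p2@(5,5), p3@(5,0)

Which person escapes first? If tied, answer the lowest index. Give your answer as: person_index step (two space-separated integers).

Answer: 3 3

Derivation:
Step 1: p0:(4,4)->(3,4) | p1:(5,1)->(4,1) | p2:(5,5)->(4,5) | p3:(5,0)->(4,0)
Step 2: p0:(3,4)->(2,4) | p1:(4,1)->(3,1) | p2:(4,5)->(3,5) | p3:(4,0)->(3,0)
Step 3: p0:(2,4)->(1,4) | p1:(3,1)->(2,1) | p2:(3,5)->(2,5) | p3:(3,0)->(2,0)->EXIT
Step 4: p0:(1,4)->(0,4) | p1:(2,1)->(2,0)->EXIT | p2:(2,5)->(1,5) | p3:escaped
Step 5: p0:(0,4)->(0,5)->EXIT | p1:escaped | p2:(1,5)->(0,5)->EXIT | p3:escaped
Exit steps: [5, 4, 5, 3]
First to escape: p3 at step 3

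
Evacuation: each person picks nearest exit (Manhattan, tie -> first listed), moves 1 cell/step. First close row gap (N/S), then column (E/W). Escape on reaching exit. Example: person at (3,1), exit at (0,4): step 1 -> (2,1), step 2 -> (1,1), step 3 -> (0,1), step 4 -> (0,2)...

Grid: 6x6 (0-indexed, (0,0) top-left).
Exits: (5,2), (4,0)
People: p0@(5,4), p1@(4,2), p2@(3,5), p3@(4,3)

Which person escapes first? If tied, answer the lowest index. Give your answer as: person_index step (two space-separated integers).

Answer: 1 1

Derivation:
Step 1: p0:(5,4)->(5,3) | p1:(4,2)->(5,2)->EXIT | p2:(3,5)->(4,5) | p3:(4,3)->(5,3)
Step 2: p0:(5,3)->(5,2)->EXIT | p1:escaped | p2:(4,5)->(5,5) | p3:(5,3)->(5,2)->EXIT
Step 3: p0:escaped | p1:escaped | p2:(5,5)->(5,4) | p3:escaped
Step 4: p0:escaped | p1:escaped | p2:(5,4)->(5,3) | p3:escaped
Step 5: p0:escaped | p1:escaped | p2:(5,3)->(5,2)->EXIT | p3:escaped
Exit steps: [2, 1, 5, 2]
First to escape: p1 at step 1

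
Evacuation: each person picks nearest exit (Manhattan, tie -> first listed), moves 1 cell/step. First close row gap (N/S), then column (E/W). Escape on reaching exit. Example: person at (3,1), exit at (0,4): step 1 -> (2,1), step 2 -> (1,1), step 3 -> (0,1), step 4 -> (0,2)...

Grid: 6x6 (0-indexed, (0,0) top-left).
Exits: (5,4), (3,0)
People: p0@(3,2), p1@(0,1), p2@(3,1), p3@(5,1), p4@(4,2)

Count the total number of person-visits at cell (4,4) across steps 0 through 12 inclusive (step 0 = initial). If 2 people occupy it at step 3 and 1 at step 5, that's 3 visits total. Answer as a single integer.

Answer: 0

Derivation:
Step 0: p0@(3,2) p1@(0,1) p2@(3,1) p3@(5,1) p4@(4,2) -> at (4,4): 0 [-], cum=0
Step 1: p0@(3,1) p1@(1,1) p2@ESC p3@(5,2) p4@(5,2) -> at (4,4): 0 [-], cum=0
Step 2: p0@ESC p1@(2,1) p2@ESC p3@(5,3) p4@(5,3) -> at (4,4): 0 [-], cum=0
Step 3: p0@ESC p1@(3,1) p2@ESC p3@ESC p4@ESC -> at (4,4): 0 [-], cum=0
Step 4: p0@ESC p1@ESC p2@ESC p3@ESC p4@ESC -> at (4,4): 0 [-], cum=0
Total visits = 0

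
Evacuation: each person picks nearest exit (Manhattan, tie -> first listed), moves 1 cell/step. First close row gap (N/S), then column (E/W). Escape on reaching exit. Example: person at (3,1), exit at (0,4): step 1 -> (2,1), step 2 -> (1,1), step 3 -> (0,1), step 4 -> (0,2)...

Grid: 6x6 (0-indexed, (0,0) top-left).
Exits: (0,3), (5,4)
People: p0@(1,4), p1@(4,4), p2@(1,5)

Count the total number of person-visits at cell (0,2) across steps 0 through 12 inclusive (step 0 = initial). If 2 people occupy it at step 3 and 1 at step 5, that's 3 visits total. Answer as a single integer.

Answer: 0

Derivation:
Step 0: p0@(1,4) p1@(4,4) p2@(1,5) -> at (0,2): 0 [-], cum=0
Step 1: p0@(0,4) p1@ESC p2@(0,5) -> at (0,2): 0 [-], cum=0
Step 2: p0@ESC p1@ESC p2@(0,4) -> at (0,2): 0 [-], cum=0
Step 3: p0@ESC p1@ESC p2@ESC -> at (0,2): 0 [-], cum=0
Total visits = 0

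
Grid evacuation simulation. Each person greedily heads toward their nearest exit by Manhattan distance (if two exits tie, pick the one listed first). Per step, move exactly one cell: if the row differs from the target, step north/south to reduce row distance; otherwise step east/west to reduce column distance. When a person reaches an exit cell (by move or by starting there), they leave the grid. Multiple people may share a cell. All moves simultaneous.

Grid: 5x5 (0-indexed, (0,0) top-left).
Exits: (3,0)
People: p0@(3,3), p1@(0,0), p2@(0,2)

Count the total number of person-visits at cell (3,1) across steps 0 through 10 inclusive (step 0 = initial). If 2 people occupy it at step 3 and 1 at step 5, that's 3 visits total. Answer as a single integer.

Step 0: p0@(3,3) p1@(0,0) p2@(0,2) -> at (3,1): 0 [-], cum=0
Step 1: p0@(3,2) p1@(1,0) p2@(1,2) -> at (3,1): 0 [-], cum=0
Step 2: p0@(3,1) p1@(2,0) p2@(2,2) -> at (3,1): 1 [p0], cum=1
Step 3: p0@ESC p1@ESC p2@(3,2) -> at (3,1): 0 [-], cum=1
Step 4: p0@ESC p1@ESC p2@(3,1) -> at (3,1): 1 [p2], cum=2
Step 5: p0@ESC p1@ESC p2@ESC -> at (3,1): 0 [-], cum=2
Total visits = 2

Answer: 2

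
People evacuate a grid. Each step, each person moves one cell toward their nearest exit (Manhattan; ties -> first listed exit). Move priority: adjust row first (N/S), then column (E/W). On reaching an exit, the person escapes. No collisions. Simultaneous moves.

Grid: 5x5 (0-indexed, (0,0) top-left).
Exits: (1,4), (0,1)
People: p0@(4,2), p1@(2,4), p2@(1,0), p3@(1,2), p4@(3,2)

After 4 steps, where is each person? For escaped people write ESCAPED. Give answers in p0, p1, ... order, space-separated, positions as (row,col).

Step 1: p0:(4,2)->(3,2) | p1:(2,4)->(1,4)->EXIT | p2:(1,0)->(0,0) | p3:(1,2)->(1,3) | p4:(3,2)->(2,2)
Step 2: p0:(3,2)->(2,2) | p1:escaped | p2:(0,0)->(0,1)->EXIT | p3:(1,3)->(1,4)->EXIT | p4:(2,2)->(1,2)
Step 3: p0:(2,2)->(1,2) | p1:escaped | p2:escaped | p3:escaped | p4:(1,2)->(1,3)
Step 4: p0:(1,2)->(1,3) | p1:escaped | p2:escaped | p3:escaped | p4:(1,3)->(1,4)->EXIT

(1,3) ESCAPED ESCAPED ESCAPED ESCAPED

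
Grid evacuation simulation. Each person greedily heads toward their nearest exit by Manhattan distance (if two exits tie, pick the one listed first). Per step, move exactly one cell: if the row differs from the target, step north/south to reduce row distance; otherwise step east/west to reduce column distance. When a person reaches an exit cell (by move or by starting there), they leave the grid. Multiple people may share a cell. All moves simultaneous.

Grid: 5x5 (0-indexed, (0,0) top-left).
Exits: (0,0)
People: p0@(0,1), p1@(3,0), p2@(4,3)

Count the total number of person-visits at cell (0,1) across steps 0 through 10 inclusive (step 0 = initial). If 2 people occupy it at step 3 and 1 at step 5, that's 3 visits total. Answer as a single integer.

Step 0: p0@(0,1) p1@(3,0) p2@(4,3) -> at (0,1): 1 [p0], cum=1
Step 1: p0@ESC p1@(2,0) p2@(3,3) -> at (0,1): 0 [-], cum=1
Step 2: p0@ESC p1@(1,0) p2@(2,3) -> at (0,1): 0 [-], cum=1
Step 3: p0@ESC p1@ESC p2@(1,3) -> at (0,1): 0 [-], cum=1
Step 4: p0@ESC p1@ESC p2@(0,3) -> at (0,1): 0 [-], cum=1
Step 5: p0@ESC p1@ESC p2@(0,2) -> at (0,1): 0 [-], cum=1
Step 6: p0@ESC p1@ESC p2@(0,1) -> at (0,1): 1 [p2], cum=2
Step 7: p0@ESC p1@ESC p2@ESC -> at (0,1): 0 [-], cum=2
Total visits = 2

Answer: 2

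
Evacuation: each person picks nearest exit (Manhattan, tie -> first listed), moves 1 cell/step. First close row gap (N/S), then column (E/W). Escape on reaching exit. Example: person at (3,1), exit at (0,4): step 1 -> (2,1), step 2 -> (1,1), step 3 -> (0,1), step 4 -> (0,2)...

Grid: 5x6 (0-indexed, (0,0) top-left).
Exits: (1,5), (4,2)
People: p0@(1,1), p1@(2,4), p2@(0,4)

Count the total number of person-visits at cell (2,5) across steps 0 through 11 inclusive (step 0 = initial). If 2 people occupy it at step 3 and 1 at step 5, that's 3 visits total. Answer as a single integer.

Step 0: p0@(1,1) p1@(2,4) p2@(0,4) -> at (2,5): 0 [-], cum=0
Step 1: p0@(1,2) p1@(1,4) p2@(1,4) -> at (2,5): 0 [-], cum=0
Step 2: p0@(1,3) p1@ESC p2@ESC -> at (2,5): 0 [-], cum=0
Step 3: p0@(1,4) p1@ESC p2@ESC -> at (2,5): 0 [-], cum=0
Step 4: p0@ESC p1@ESC p2@ESC -> at (2,5): 0 [-], cum=0
Total visits = 0

Answer: 0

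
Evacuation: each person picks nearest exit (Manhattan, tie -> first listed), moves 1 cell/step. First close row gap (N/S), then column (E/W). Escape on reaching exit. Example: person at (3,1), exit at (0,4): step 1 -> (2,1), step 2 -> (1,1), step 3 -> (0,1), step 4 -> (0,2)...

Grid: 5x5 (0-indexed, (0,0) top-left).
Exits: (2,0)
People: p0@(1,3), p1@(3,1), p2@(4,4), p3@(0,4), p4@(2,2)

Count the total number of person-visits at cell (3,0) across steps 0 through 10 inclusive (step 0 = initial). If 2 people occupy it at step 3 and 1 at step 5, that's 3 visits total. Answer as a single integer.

Step 0: p0@(1,3) p1@(3,1) p2@(4,4) p3@(0,4) p4@(2,2) -> at (3,0): 0 [-], cum=0
Step 1: p0@(2,3) p1@(2,1) p2@(3,4) p3@(1,4) p4@(2,1) -> at (3,0): 0 [-], cum=0
Step 2: p0@(2,2) p1@ESC p2@(2,4) p3@(2,4) p4@ESC -> at (3,0): 0 [-], cum=0
Step 3: p0@(2,1) p1@ESC p2@(2,3) p3@(2,3) p4@ESC -> at (3,0): 0 [-], cum=0
Step 4: p0@ESC p1@ESC p2@(2,2) p3@(2,2) p4@ESC -> at (3,0): 0 [-], cum=0
Step 5: p0@ESC p1@ESC p2@(2,1) p3@(2,1) p4@ESC -> at (3,0): 0 [-], cum=0
Step 6: p0@ESC p1@ESC p2@ESC p3@ESC p4@ESC -> at (3,0): 0 [-], cum=0
Total visits = 0

Answer: 0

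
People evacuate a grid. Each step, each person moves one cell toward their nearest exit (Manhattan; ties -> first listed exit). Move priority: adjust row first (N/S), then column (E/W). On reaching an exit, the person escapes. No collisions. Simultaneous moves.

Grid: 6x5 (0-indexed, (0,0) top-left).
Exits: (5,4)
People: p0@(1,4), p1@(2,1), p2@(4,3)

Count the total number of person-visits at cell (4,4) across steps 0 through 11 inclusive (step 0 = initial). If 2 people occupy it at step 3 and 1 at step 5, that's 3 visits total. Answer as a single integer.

Answer: 1

Derivation:
Step 0: p0@(1,4) p1@(2,1) p2@(4,3) -> at (4,4): 0 [-], cum=0
Step 1: p0@(2,4) p1@(3,1) p2@(5,3) -> at (4,4): 0 [-], cum=0
Step 2: p0@(3,4) p1@(4,1) p2@ESC -> at (4,4): 0 [-], cum=0
Step 3: p0@(4,4) p1@(5,1) p2@ESC -> at (4,4): 1 [p0], cum=1
Step 4: p0@ESC p1@(5,2) p2@ESC -> at (4,4): 0 [-], cum=1
Step 5: p0@ESC p1@(5,3) p2@ESC -> at (4,4): 0 [-], cum=1
Step 6: p0@ESC p1@ESC p2@ESC -> at (4,4): 0 [-], cum=1
Total visits = 1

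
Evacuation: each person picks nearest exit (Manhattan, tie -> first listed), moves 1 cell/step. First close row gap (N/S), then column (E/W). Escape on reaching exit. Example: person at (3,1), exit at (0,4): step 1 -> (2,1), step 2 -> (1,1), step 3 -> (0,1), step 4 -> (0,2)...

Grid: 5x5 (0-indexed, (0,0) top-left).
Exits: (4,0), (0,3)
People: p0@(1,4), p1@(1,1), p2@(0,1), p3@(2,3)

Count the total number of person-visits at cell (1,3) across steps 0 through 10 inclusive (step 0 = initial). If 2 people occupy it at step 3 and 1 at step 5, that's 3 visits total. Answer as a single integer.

Answer: 1

Derivation:
Step 0: p0@(1,4) p1@(1,1) p2@(0,1) p3@(2,3) -> at (1,3): 0 [-], cum=0
Step 1: p0@(0,4) p1@(0,1) p2@(0,2) p3@(1,3) -> at (1,3): 1 [p3], cum=1
Step 2: p0@ESC p1@(0,2) p2@ESC p3@ESC -> at (1,3): 0 [-], cum=1
Step 3: p0@ESC p1@ESC p2@ESC p3@ESC -> at (1,3): 0 [-], cum=1
Total visits = 1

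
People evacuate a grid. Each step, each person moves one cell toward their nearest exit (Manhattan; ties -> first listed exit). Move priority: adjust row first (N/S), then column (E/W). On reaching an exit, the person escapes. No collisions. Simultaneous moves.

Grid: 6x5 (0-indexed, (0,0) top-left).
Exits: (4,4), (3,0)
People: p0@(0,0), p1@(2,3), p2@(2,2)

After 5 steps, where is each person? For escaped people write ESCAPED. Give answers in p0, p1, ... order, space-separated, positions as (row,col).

Step 1: p0:(0,0)->(1,0) | p1:(2,3)->(3,3) | p2:(2,2)->(3,2)
Step 2: p0:(1,0)->(2,0) | p1:(3,3)->(4,3) | p2:(3,2)->(3,1)
Step 3: p0:(2,0)->(3,0)->EXIT | p1:(4,3)->(4,4)->EXIT | p2:(3,1)->(3,0)->EXIT

ESCAPED ESCAPED ESCAPED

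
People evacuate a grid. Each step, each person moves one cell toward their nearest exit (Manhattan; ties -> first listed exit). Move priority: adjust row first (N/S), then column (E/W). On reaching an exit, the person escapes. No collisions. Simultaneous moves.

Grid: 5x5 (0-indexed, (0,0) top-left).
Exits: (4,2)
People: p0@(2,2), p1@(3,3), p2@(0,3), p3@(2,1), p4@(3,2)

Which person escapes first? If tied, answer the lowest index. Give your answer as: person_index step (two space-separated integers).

Step 1: p0:(2,2)->(3,2) | p1:(3,3)->(4,3) | p2:(0,3)->(1,3) | p3:(2,1)->(3,1) | p4:(3,2)->(4,2)->EXIT
Step 2: p0:(3,2)->(4,2)->EXIT | p1:(4,3)->(4,2)->EXIT | p2:(1,3)->(2,3) | p3:(3,1)->(4,1) | p4:escaped
Step 3: p0:escaped | p1:escaped | p2:(2,3)->(3,3) | p3:(4,1)->(4,2)->EXIT | p4:escaped
Step 4: p0:escaped | p1:escaped | p2:(3,3)->(4,3) | p3:escaped | p4:escaped
Step 5: p0:escaped | p1:escaped | p2:(4,3)->(4,2)->EXIT | p3:escaped | p4:escaped
Exit steps: [2, 2, 5, 3, 1]
First to escape: p4 at step 1

Answer: 4 1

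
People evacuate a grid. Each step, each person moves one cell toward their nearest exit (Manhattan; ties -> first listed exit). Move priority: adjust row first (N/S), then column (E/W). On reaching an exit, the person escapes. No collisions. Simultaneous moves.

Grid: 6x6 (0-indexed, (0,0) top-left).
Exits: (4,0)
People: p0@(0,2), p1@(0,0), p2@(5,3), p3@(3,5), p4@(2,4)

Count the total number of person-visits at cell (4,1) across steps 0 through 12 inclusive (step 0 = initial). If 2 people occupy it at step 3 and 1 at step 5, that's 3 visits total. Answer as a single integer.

Answer: 4

Derivation:
Step 0: p0@(0,2) p1@(0,0) p2@(5,3) p3@(3,5) p4@(2,4) -> at (4,1): 0 [-], cum=0
Step 1: p0@(1,2) p1@(1,0) p2@(4,3) p3@(4,5) p4@(3,4) -> at (4,1): 0 [-], cum=0
Step 2: p0@(2,2) p1@(2,0) p2@(4,2) p3@(4,4) p4@(4,4) -> at (4,1): 0 [-], cum=0
Step 3: p0@(3,2) p1@(3,0) p2@(4,1) p3@(4,3) p4@(4,3) -> at (4,1): 1 [p2], cum=1
Step 4: p0@(4,2) p1@ESC p2@ESC p3@(4,2) p4@(4,2) -> at (4,1): 0 [-], cum=1
Step 5: p0@(4,1) p1@ESC p2@ESC p3@(4,1) p4@(4,1) -> at (4,1): 3 [p0,p3,p4], cum=4
Step 6: p0@ESC p1@ESC p2@ESC p3@ESC p4@ESC -> at (4,1): 0 [-], cum=4
Total visits = 4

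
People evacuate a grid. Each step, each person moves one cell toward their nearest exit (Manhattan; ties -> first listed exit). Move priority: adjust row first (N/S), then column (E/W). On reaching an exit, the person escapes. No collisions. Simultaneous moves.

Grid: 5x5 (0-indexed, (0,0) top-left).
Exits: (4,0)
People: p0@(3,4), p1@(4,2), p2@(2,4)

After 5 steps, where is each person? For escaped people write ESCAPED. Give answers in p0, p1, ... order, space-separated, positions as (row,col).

Step 1: p0:(3,4)->(4,4) | p1:(4,2)->(4,1) | p2:(2,4)->(3,4)
Step 2: p0:(4,4)->(4,3) | p1:(4,1)->(4,0)->EXIT | p2:(3,4)->(4,4)
Step 3: p0:(4,3)->(4,2) | p1:escaped | p2:(4,4)->(4,3)
Step 4: p0:(4,2)->(4,1) | p1:escaped | p2:(4,3)->(4,2)
Step 5: p0:(4,1)->(4,0)->EXIT | p1:escaped | p2:(4,2)->(4,1)

ESCAPED ESCAPED (4,1)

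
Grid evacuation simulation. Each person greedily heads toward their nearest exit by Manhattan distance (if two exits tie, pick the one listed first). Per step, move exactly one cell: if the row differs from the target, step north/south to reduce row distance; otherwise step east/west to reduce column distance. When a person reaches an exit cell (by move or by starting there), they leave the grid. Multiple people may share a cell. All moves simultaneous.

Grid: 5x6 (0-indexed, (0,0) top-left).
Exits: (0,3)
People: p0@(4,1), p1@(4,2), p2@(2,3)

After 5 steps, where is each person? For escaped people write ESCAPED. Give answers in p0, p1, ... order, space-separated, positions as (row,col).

Step 1: p0:(4,1)->(3,1) | p1:(4,2)->(3,2) | p2:(2,3)->(1,3)
Step 2: p0:(3,1)->(2,1) | p1:(3,2)->(2,2) | p2:(1,3)->(0,3)->EXIT
Step 3: p0:(2,1)->(1,1) | p1:(2,2)->(1,2) | p2:escaped
Step 4: p0:(1,1)->(0,1) | p1:(1,2)->(0,2) | p2:escaped
Step 5: p0:(0,1)->(0,2) | p1:(0,2)->(0,3)->EXIT | p2:escaped

(0,2) ESCAPED ESCAPED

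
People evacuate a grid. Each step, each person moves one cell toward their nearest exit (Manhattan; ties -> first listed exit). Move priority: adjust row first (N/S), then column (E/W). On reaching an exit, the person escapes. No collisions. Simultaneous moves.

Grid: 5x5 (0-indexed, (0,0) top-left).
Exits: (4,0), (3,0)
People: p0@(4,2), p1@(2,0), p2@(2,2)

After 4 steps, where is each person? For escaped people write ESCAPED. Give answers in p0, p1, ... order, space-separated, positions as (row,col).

Step 1: p0:(4,2)->(4,1) | p1:(2,0)->(3,0)->EXIT | p2:(2,2)->(3,2)
Step 2: p0:(4,1)->(4,0)->EXIT | p1:escaped | p2:(3,2)->(3,1)
Step 3: p0:escaped | p1:escaped | p2:(3,1)->(3,0)->EXIT

ESCAPED ESCAPED ESCAPED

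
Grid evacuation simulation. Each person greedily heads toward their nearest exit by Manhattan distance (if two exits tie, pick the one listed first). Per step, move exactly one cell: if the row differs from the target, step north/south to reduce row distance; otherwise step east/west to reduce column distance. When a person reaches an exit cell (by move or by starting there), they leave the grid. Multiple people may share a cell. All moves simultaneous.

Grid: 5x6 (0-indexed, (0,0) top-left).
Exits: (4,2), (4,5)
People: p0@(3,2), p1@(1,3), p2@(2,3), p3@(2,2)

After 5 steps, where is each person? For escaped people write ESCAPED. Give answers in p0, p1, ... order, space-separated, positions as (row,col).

Step 1: p0:(3,2)->(4,2)->EXIT | p1:(1,3)->(2,3) | p2:(2,3)->(3,3) | p3:(2,2)->(3,2)
Step 2: p0:escaped | p1:(2,3)->(3,3) | p2:(3,3)->(4,3) | p3:(3,2)->(4,2)->EXIT
Step 3: p0:escaped | p1:(3,3)->(4,3) | p2:(4,3)->(4,2)->EXIT | p3:escaped
Step 4: p0:escaped | p1:(4,3)->(4,2)->EXIT | p2:escaped | p3:escaped

ESCAPED ESCAPED ESCAPED ESCAPED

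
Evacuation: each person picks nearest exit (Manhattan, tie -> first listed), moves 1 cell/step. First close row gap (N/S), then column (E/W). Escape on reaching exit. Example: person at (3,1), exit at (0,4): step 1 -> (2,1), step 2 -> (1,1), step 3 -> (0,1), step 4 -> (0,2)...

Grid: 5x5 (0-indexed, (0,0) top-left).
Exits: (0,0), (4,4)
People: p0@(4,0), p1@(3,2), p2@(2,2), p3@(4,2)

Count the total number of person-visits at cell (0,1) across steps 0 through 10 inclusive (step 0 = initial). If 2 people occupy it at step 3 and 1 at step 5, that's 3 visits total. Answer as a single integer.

Step 0: p0@(4,0) p1@(3,2) p2@(2,2) p3@(4,2) -> at (0,1): 0 [-], cum=0
Step 1: p0@(3,0) p1@(4,2) p2@(1,2) p3@(4,3) -> at (0,1): 0 [-], cum=0
Step 2: p0@(2,0) p1@(4,3) p2@(0,2) p3@ESC -> at (0,1): 0 [-], cum=0
Step 3: p0@(1,0) p1@ESC p2@(0,1) p3@ESC -> at (0,1): 1 [p2], cum=1
Step 4: p0@ESC p1@ESC p2@ESC p3@ESC -> at (0,1): 0 [-], cum=1
Total visits = 1

Answer: 1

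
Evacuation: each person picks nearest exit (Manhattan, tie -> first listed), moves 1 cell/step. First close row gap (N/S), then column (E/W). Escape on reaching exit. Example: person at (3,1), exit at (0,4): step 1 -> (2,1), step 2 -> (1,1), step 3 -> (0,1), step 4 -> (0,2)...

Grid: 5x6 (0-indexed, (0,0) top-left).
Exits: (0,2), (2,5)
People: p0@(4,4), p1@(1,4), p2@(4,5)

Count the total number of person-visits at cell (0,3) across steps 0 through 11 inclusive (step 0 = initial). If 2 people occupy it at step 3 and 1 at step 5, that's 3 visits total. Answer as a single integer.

Step 0: p0@(4,4) p1@(1,4) p2@(4,5) -> at (0,3): 0 [-], cum=0
Step 1: p0@(3,4) p1@(2,4) p2@(3,5) -> at (0,3): 0 [-], cum=0
Step 2: p0@(2,4) p1@ESC p2@ESC -> at (0,3): 0 [-], cum=0
Step 3: p0@ESC p1@ESC p2@ESC -> at (0,3): 0 [-], cum=0
Total visits = 0

Answer: 0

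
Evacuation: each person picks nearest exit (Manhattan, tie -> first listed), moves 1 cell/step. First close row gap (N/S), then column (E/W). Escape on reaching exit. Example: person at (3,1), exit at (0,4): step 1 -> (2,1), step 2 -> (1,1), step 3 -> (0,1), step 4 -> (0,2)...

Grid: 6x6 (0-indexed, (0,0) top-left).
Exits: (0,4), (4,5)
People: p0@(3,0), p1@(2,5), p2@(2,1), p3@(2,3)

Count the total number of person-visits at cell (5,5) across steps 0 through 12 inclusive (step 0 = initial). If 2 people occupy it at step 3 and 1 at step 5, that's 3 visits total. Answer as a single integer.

Step 0: p0@(3,0) p1@(2,5) p2@(2,1) p3@(2,3) -> at (5,5): 0 [-], cum=0
Step 1: p0@(4,0) p1@(3,5) p2@(1,1) p3@(1,3) -> at (5,5): 0 [-], cum=0
Step 2: p0@(4,1) p1@ESC p2@(0,1) p3@(0,3) -> at (5,5): 0 [-], cum=0
Step 3: p0@(4,2) p1@ESC p2@(0,2) p3@ESC -> at (5,5): 0 [-], cum=0
Step 4: p0@(4,3) p1@ESC p2@(0,3) p3@ESC -> at (5,5): 0 [-], cum=0
Step 5: p0@(4,4) p1@ESC p2@ESC p3@ESC -> at (5,5): 0 [-], cum=0
Step 6: p0@ESC p1@ESC p2@ESC p3@ESC -> at (5,5): 0 [-], cum=0
Total visits = 0

Answer: 0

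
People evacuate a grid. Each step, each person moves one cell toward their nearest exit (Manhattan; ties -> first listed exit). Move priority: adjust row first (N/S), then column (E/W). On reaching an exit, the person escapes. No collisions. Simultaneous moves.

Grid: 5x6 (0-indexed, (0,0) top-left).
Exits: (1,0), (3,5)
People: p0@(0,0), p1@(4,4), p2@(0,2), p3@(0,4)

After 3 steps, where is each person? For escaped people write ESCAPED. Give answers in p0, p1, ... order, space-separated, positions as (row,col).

Step 1: p0:(0,0)->(1,0)->EXIT | p1:(4,4)->(3,4) | p2:(0,2)->(1,2) | p3:(0,4)->(1,4)
Step 2: p0:escaped | p1:(3,4)->(3,5)->EXIT | p2:(1,2)->(1,1) | p3:(1,4)->(2,4)
Step 3: p0:escaped | p1:escaped | p2:(1,1)->(1,0)->EXIT | p3:(2,4)->(3,4)

ESCAPED ESCAPED ESCAPED (3,4)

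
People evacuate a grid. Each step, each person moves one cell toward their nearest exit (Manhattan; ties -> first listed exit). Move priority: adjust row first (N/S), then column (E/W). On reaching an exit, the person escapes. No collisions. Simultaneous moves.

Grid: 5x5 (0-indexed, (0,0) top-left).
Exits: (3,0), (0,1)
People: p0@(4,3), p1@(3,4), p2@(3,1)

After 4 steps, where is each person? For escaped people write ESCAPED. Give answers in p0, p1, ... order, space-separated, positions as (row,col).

Step 1: p0:(4,3)->(3,3) | p1:(3,4)->(3,3) | p2:(3,1)->(3,0)->EXIT
Step 2: p0:(3,3)->(3,2) | p1:(3,3)->(3,2) | p2:escaped
Step 3: p0:(3,2)->(3,1) | p1:(3,2)->(3,1) | p2:escaped
Step 4: p0:(3,1)->(3,0)->EXIT | p1:(3,1)->(3,0)->EXIT | p2:escaped

ESCAPED ESCAPED ESCAPED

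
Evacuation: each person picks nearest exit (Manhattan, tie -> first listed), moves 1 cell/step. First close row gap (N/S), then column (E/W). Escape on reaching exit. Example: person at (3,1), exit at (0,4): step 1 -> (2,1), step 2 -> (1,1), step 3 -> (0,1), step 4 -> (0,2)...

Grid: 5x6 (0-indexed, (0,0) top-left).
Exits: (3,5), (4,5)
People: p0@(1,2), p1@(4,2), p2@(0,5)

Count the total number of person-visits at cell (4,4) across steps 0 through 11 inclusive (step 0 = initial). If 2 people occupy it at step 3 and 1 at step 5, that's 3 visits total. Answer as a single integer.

Answer: 1

Derivation:
Step 0: p0@(1,2) p1@(4,2) p2@(0,5) -> at (4,4): 0 [-], cum=0
Step 1: p0@(2,2) p1@(4,3) p2@(1,5) -> at (4,4): 0 [-], cum=0
Step 2: p0@(3,2) p1@(4,4) p2@(2,5) -> at (4,4): 1 [p1], cum=1
Step 3: p0@(3,3) p1@ESC p2@ESC -> at (4,4): 0 [-], cum=1
Step 4: p0@(3,4) p1@ESC p2@ESC -> at (4,4): 0 [-], cum=1
Step 5: p0@ESC p1@ESC p2@ESC -> at (4,4): 0 [-], cum=1
Total visits = 1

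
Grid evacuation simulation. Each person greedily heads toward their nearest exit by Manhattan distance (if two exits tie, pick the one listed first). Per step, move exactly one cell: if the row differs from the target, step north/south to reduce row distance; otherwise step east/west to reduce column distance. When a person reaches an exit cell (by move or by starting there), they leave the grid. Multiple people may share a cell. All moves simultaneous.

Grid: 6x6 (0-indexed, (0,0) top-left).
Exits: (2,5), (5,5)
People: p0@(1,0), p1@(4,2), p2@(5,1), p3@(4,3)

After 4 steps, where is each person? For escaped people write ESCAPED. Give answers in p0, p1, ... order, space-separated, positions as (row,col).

Step 1: p0:(1,0)->(2,0) | p1:(4,2)->(5,2) | p2:(5,1)->(5,2) | p3:(4,3)->(5,3)
Step 2: p0:(2,0)->(2,1) | p1:(5,2)->(5,3) | p2:(5,2)->(5,3) | p3:(5,3)->(5,4)
Step 3: p0:(2,1)->(2,2) | p1:(5,3)->(5,4) | p2:(5,3)->(5,4) | p3:(5,4)->(5,5)->EXIT
Step 4: p0:(2,2)->(2,3) | p1:(5,4)->(5,5)->EXIT | p2:(5,4)->(5,5)->EXIT | p3:escaped

(2,3) ESCAPED ESCAPED ESCAPED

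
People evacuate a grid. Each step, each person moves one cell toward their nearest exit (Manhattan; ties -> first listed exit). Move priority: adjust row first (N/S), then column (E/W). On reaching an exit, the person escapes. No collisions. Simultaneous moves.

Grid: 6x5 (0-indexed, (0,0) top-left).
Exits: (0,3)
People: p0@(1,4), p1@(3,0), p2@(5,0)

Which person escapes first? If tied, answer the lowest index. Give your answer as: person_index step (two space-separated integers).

Answer: 0 2

Derivation:
Step 1: p0:(1,4)->(0,4) | p1:(3,0)->(2,0) | p2:(5,0)->(4,0)
Step 2: p0:(0,4)->(0,3)->EXIT | p1:(2,0)->(1,0) | p2:(4,0)->(3,0)
Step 3: p0:escaped | p1:(1,0)->(0,0) | p2:(3,0)->(2,0)
Step 4: p0:escaped | p1:(0,0)->(0,1) | p2:(2,0)->(1,0)
Step 5: p0:escaped | p1:(0,1)->(0,2) | p2:(1,0)->(0,0)
Step 6: p0:escaped | p1:(0,2)->(0,3)->EXIT | p2:(0,0)->(0,1)
Step 7: p0:escaped | p1:escaped | p2:(0,1)->(0,2)
Step 8: p0:escaped | p1:escaped | p2:(0,2)->(0,3)->EXIT
Exit steps: [2, 6, 8]
First to escape: p0 at step 2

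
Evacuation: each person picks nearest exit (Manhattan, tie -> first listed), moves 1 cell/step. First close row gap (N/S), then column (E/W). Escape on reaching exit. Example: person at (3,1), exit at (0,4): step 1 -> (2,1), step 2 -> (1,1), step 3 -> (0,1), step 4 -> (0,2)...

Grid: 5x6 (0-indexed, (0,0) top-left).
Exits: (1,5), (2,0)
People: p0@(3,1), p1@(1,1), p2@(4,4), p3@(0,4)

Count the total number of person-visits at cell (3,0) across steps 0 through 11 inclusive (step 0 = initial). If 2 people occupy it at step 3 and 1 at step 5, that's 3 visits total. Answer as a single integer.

Step 0: p0@(3,1) p1@(1,1) p2@(4,4) p3@(0,4) -> at (3,0): 0 [-], cum=0
Step 1: p0@(2,1) p1@(2,1) p2@(3,4) p3@(1,4) -> at (3,0): 0 [-], cum=0
Step 2: p0@ESC p1@ESC p2@(2,4) p3@ESC -> at (3,0): 0 [-], cum=0
Step 3: p0@ESC p1@ESC p2@(1,4) p3@ESC -> at (3,0): 0 [-], cum=0
Step 4: p0@ESC p1@ESC p2@ESC p3@ESC -> at (3,0): 0 [-], cum=0
Total visits = 0

Answer: 0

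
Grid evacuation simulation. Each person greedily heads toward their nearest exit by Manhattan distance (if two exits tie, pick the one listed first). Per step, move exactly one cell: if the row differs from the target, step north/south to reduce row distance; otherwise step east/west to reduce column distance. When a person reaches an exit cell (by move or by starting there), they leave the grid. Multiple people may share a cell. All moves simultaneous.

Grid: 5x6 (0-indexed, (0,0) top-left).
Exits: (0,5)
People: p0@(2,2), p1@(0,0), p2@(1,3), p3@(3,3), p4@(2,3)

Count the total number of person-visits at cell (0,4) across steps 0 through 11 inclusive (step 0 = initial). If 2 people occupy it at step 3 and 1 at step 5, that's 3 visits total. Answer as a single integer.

Step 0: p0@(2,2) p1@(0,0) p2@(1,3) p3@(3,3) p4@(2,3) -> at (0,4): 0 [-], cum=0
Step 1: p0@(1,2) p1@(0,1) p2@(0,3) p3@(2,3) p4@(1,3) -> at (0,4): 0 [-], cum=0
Step 2: p0@(0,2) p1@(0,2) p2@(0,4) p3@(1,3) p4@(0,3) -> at (0,4): 1 [p2], cum=1
Step 3: p0@(0,3) p1@(0,3) p2@ESC p3@(0,3) p4@(0,4) -> at (0,4): 1 [p4], cum=2
Step 4: p0@(0,4) p1@(0,4) p2@ESC p3@(0,4) p4@ESC -> at (0,4): 3 [p0,p1,p3], cum=5
Step 5: p0@ESC p1@ESC p2@ESC p3@ESC p4@ESC -> at (0,4): 0 [-], cum=5
Total visits = 5

Answer: 5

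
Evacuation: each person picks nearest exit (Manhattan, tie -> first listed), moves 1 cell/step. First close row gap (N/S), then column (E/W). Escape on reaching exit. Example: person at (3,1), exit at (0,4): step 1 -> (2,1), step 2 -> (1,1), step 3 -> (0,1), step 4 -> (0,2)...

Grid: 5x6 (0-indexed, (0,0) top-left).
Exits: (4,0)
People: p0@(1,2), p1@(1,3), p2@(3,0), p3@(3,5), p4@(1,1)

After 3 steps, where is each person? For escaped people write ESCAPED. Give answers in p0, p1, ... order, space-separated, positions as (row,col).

Step 1: p0:(1,2)->(2,2) | p1:(1,3)->(2,3) | p2:(3,0)->(4,0)->EXIT | p3:(3,5)->(4,5) | p4:(1,1)->(2,1)
Step 2: p0:(2,2)->(3,2) | p1:(2,3)->(3,3) | p2:escaped | p3:(4,5)->(4,4) | p4:(2,1)->(3,1)
Step 3: p0:(3,2)->(4,2) | p1:(3,3)->(4,3) | p2:escaped | p3:(4,4)->(4,3) | p4:(3,1)->(4,1)

(4,2) (4,3) ESCAPED (4,3) (4,1)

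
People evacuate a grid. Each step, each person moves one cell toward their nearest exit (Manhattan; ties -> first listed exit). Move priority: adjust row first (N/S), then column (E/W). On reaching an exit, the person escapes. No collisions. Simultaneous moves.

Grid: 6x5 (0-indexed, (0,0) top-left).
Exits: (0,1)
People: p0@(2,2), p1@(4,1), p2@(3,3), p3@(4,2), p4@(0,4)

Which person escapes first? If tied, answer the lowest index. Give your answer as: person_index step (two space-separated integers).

Step 1: p0:(2,2)->(1,2) | p1:(4,1)->(3,1) | p2:(3,3)->(2,3) | p3:(4,2)->(3,2) | p4:(0,4)->(0,3)
Step 2: p0:(1,2)->(0,2) | p1:(3,1)->(2,1) | p2:(2,3)->(1,3) | p3:(3,2)->(2,2) | p4:(0,3)->(0,2)
Step 3: p0:(0,2)->(0,1)->EXIT | p1:(2,1)->(1,1) | p2:(1,3)->(0,3) | p3:(2,2)->(1,2) | p4:(0,2)->(0,1)->EXIT
Step 4: p0:escaped | p1:(1,1)->(0,1)->EXIT | p2:(0,3)->(0,2) | p3:(1,2)->(0,2) | p4:escaped
Step 5: p0:escaped | p1:escaped | p2:(0,2)->(0,1)->EXIT | p3:(0,2)->(0,1)->EXIT | p4:escaped
Exit steps: [3, 4, 5, 5, 3]
First to escape: p0 at step 3

Answer: 0 3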